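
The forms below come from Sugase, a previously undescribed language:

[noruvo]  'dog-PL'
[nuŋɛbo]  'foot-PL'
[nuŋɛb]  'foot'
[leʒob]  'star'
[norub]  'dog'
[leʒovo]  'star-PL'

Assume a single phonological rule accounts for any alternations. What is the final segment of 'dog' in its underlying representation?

/v/

The stem for 'dog' ends in [b] in [norub] but [v] in [noruvo].
Compare 'foot', with invariant [b] in [nuŋɛb] and [nuŋɛbo]: an analysis with underlying /b/ and a rule producing [v] before the PL suffix would wrongly predict alternation here too.
The alternation reflects word-final hardening: voiced fricatives become stops word-finally. /v/ is underlying.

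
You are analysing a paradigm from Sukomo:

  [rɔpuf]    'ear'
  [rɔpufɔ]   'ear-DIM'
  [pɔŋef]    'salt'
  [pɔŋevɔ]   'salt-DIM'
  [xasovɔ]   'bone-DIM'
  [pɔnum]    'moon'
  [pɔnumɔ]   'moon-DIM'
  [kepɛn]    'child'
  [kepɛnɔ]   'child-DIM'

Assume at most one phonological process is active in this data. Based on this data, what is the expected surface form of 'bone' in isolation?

In [pɔŋef] and [pɔŋevɔ] the final segment of 'salt' alternates: [f] ~ [v].
The stem 'ear' ([rɔpuf], [rɔpufɔ]) shows [f] unchanged in both environments, so [f] cannot be basic with [v] derived before the DIM suffix.
Therefore /v/ is basic and [f] is derived by word-final obstruent devoicing (voiced obstruents become voiceless word-finally).
From [xasovɔ] the stem 'bone' is /xasov/; word-finally this yields [xasof].

[xasof]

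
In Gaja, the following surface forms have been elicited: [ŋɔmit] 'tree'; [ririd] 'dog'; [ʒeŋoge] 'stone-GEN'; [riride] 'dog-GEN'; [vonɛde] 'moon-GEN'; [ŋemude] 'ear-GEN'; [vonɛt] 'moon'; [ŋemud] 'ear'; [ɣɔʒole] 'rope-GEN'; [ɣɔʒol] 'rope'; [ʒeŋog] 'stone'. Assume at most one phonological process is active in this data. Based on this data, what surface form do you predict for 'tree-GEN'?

The root 'moon' surfaces as [vonɛt] and [vonɛde], with a stem-final [t] ~ [d] alternation.
The stem 'dog' ([ririd], [riride]) shows [d] unchanged in both environments, so [d] cannot be basic with [t] derived in isolation.
Therefore /t/ is basic and [d] is derived by intervocalic voicing (voiceless stops become voiced between vowels).
The one attested form of 'tree', [ŋɔmit], shows underlying /ŋɔmit/. Applying the same rule between vowels gives [ŋɔmide].

[ŋɔmide]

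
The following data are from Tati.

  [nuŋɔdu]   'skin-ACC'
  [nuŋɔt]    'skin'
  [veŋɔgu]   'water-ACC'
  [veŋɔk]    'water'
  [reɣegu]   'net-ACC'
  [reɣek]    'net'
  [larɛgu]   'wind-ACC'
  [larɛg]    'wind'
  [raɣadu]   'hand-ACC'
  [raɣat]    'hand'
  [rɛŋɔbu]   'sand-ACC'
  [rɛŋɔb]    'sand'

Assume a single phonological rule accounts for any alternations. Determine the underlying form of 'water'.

The stem for 'water' ends in [g] in [veŋɔgu] but [k] in [veŋɔk].
Compare 'wind', with invariant [g] in [larɛgu] and [larɛg]: an analysis with underlying /g/ and a rule producing [k] in isolation would wrongly predict alternation here too.
So /k/ is underlying, and a rule of intervocalic voicing — voiceless stops become voiced between vowels — gives [g].

/veŋɔk/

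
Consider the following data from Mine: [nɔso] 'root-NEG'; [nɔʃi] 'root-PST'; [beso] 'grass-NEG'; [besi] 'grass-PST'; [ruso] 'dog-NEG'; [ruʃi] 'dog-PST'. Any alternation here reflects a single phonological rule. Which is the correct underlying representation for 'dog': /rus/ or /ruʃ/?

/ruʃ/

The root 'dog' surfaces as [ruso] and [ruʃi], with a stem-final [s] ~ [ʃ] alternation.
If /s/ were underlying and a rule turned it into [ʃ] before the PST suffix, 'grass' would also alternate; but it has [s] in both [beso] and [besi].
Therefore /ʃ/ is basic and [s] is derived by depalatalization (palato-alveolar /ʃ/ becomes [s] when no front vowel follows).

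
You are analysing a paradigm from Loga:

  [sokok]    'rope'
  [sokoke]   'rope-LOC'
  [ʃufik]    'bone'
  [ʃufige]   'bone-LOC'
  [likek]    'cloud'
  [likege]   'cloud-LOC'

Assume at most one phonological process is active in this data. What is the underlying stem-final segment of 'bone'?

/g/

The root 'bone' surfaces as [ʃufik] and [ʃufige], with a stem-final [k] ~ [g] alternation.
Compare 'rope', with invariant [k] in [sokok] and [sokoke]: an analysis with underlying /k/ and a rule producing [g] before the LOC suffix would wrongly predict alternation here too.
The underlying segment must be /g/; voiced obstruents become voiceless word-finally, yielding [k] there.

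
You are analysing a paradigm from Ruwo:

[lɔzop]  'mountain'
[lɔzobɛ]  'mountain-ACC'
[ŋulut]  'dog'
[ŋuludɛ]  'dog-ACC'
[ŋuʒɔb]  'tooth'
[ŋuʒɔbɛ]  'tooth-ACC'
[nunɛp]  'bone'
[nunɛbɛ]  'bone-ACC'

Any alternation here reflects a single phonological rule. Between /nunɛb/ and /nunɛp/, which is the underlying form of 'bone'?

In [nunɛp] and [nunɛbɛ] the final segment of 'bone' alternates: [p] ~ [b].
But 'tooth' keeps [b] in both environments ([ŋuʒɔb], [ŋuʒɔbɛ]), so there is no rule changing /b/ to [p] in isolation.
The alternation reflects intervocalic voicing: voiceless stops become voiced between vowels. /p/ is underlying.

/nunɛp/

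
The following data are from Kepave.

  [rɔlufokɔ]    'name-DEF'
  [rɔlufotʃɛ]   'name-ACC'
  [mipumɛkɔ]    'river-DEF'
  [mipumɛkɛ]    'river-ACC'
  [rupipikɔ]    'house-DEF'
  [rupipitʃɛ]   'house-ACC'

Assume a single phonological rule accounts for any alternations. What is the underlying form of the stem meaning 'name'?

'name' shows [k] ~ [tʃ] at the end of the stem ([rɔlufokɔ] vs [rɔlufotʃɛ]).
But 'river' keeps [k] in both environments ([mipumɛkɔ], [mipumɛkɛ]), so there is no rule changing /k/ to [tʃ] before the ACC suffix.
The alternation reflects depalatalization: palato-alveolar /tʃ/ becomes [k] when no front vowel follows. /tʃ/ is underlying.

/rɔlufotʃ/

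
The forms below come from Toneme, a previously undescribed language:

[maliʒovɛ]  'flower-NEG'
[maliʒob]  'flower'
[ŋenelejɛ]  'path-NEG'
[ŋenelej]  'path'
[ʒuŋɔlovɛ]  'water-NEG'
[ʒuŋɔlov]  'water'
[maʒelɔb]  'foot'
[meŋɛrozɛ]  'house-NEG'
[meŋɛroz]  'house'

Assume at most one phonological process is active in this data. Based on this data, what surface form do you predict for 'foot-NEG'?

The stem for 'flower' ends in [v] in [maliʒovɛ] but [b] in [maliʒob].
The stem 'water' ([ʒuŋɔlovɛ], [ʒuŋɔlov]) shows [v] unchanged in both environments, so [v] cannot be basic with [b] derived in isolation.
Therefore /b/ is basic and [v] is derived by intervocalic spirantization (voiced stops become fricatives between vowels).
The one attested form of 'foot', [maʒelɔb], shows underlying /maʒelɔb/. Applying the same rule between vowels gives [maʒelɔvɛ].

[maʒelɔvɛ]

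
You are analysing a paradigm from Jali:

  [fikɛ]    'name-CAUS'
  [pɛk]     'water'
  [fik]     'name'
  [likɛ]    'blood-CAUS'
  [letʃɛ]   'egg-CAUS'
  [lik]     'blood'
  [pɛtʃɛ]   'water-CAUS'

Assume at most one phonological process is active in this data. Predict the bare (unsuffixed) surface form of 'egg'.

[lek]

The root 'water' surfaces as [pɛtʃɛ] and [pɛk], with a stem-final [tʃ] ~ [k] alternation.
The stem 'name' ([fikɛ], [fik]) shows [k] unchanged in both environments, so [k] cannot be basic with [tʃ] derived before the CAUS suffix.
So /tʃ/ is underlying, and a rule of depalatalization — palato-alveolar /tʃ/ becomes [k] when no front vowel follows — gives [k].
From [letʃɛ] the stem 'egg' is /letʃ/; when no front vowel follows this yields [lek].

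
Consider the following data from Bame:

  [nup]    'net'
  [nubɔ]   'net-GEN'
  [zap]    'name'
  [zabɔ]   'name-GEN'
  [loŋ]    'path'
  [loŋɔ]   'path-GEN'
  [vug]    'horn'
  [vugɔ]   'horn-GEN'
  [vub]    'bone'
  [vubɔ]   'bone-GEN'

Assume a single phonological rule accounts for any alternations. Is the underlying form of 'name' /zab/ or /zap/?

The stem for 'name' ends in [p] in [zap] but [b] in [zabɔ].
But 'bone' keeps [b] in both environments ([vub], [vubɔ]), so there is no rule changing /b/ to [p] in isolation.
The underlying segment must be /p/; voiceless stops become voiced between vowels, yielding [b] there.

/zap/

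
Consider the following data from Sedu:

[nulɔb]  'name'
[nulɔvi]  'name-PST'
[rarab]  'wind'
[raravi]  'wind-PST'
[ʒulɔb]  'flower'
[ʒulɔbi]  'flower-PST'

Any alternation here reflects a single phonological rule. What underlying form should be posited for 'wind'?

In [rarab] and [raravi] the final segment of 'wind' alternates: [b] ~ [v].
Compare 'flower', with invariant [b] in [ʒulɔb] and [ʒulɔbi]: an analysis with underlying /b/ and a rule producing [v] before the PST suffix would wrongly predict alternation here too.
So /v/ is underlying, and a rule of word-final hardening — voiced fricatives become stops word-finally — gives [b].
So 'wind' = /rarav/.

/rarav/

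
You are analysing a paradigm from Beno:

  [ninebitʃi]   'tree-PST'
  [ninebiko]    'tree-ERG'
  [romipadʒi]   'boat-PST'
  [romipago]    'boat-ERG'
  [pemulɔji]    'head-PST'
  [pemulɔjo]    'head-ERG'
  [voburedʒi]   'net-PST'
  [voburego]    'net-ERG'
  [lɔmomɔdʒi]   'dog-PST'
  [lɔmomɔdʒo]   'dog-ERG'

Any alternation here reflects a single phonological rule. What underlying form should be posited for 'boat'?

In [romipadʒi] and [romipago] the final segment of 'boat' alternates: [dʒ] ~ [g].
If /dʒ/ were underlying and a rule turned it into [g] before the ERG suffix, 'dog' would also alternate; but it has [dʒ] in both [lɔmomɔdʒi] and [lɔmomɔdʒo].
Therefore /g/ is basic and [dʒ] is derived by palatalization before a front vowel (/k/ and /g/ become palato-alveolar [tʃ] and [dʒ] before a front vowel).

/romipag/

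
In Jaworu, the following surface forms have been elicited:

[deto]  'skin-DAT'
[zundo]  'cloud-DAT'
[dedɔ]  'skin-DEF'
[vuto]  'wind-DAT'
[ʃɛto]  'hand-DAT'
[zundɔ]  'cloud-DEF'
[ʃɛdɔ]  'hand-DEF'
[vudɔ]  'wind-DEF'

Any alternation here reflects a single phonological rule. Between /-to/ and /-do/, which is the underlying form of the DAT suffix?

/-to/

The DAT morpheme has two allomorphs, [-do] and [-to].
The DEF suffix, which begins with [d], is invariant after every stem; so [d] is not altered by any rule here.
So the underlying form is /-to/, and voiceless stops become voiced after a nasal.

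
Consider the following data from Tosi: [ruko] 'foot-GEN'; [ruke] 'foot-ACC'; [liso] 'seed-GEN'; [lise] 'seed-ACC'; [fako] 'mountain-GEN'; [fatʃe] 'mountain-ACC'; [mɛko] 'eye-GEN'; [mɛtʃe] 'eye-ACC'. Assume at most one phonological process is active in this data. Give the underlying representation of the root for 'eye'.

In [mɛko] and [mɛtʃe] the final segment of 'eye' alternates: [k] ~ [tʃ].
The stem 'foot' ([ruko], [ruke]) shows [k] unchanged in both environments, so [k] cannot be basic with [tʃ] derived before the ACC suffix.
Therefore /tʃ/ is basic and [k] is derived by depalatalization (palato-alveolar /tʃ/ becomes [k] when no front vowel follows).
So 'eye' = /mɛtʃ/.

/mɛtʃ/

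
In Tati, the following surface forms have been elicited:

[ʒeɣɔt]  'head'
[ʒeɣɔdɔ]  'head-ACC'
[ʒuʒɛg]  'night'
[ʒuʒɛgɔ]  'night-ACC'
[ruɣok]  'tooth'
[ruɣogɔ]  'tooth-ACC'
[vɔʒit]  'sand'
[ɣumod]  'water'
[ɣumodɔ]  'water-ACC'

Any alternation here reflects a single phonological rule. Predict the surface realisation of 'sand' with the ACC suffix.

The root 'head' surfaces as [ʒeɣɔt] and [ʒeɣɔdɔ], with a stem-final [t] ~ [d] alternation.
If /d/ were underlying and a rule turned it into [t] in isolation, 'water' would also alternate; but it has [d] in both [ɣumod] and [ɣumodɔ].
The alternation reflects intervocalic voicing: voiceless stops become voiced between vowels. /t/ is underlying.
From [vɔʒit] the stem 'sand' is /vɔʒit/; between vowels this yields [vɔʒidɔ].

[vɔʒidɔ]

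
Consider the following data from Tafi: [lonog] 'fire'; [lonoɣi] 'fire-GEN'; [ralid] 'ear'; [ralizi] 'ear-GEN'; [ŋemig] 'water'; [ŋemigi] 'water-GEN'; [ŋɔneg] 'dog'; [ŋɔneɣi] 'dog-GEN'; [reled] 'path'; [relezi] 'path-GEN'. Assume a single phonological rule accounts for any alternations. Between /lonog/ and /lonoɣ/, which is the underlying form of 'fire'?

The root 'fire' surfaces as [lonog] and [lonoɣi], with a stem-final [g] ~ [ɣ] alternation.
But 'water' keeps [g] in both environments ([ŋemig], [ŋemigi]), so there is no rule changing /g/ to [ɣ] before the GEN suffix.
Therefore /ɣ/ is basic and [g] is derived by word-final hardening (voiced fricatives become stops word-finally).

/lonoɣ/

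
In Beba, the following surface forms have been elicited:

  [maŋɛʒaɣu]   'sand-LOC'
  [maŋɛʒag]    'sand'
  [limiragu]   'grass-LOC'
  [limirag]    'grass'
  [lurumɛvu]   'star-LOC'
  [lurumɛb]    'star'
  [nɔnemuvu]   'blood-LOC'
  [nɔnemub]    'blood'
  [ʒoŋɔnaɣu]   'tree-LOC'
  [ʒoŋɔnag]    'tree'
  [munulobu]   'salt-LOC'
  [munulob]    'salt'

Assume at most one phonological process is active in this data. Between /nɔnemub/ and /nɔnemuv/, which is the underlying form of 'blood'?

/nɔnemuv/

The stem for 'blood' ends in [v] in [nɔnemuvu] but [b] in [nɔnemub].
If /b/ were underlying and a rule turned it into [v] before the LOC suffix, 'salt' would also alternate; but it has [b] in both [munulobu] and [munulob].
So /v/ is underlying, and a rule of word-final hardening — voiced fricatives become stops word-finally — gives [b].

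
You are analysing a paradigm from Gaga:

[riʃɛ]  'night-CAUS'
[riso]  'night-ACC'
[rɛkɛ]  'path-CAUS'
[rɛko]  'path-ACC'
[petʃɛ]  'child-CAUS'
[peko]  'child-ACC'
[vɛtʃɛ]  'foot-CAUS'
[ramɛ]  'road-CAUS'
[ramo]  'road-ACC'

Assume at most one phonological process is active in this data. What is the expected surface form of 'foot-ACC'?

[vɛko]

The root 'child' surfaces as [petʃɛ] and [peko], with a stem-final [tʃ] ~ [k] alternation.
If /k/ were underlying and a rule turned it into [tʃ] before the CAUS suffix, 'path' would also alternate; but it has [k] in both [rɛkɛ] and [rɛko].
The underlying segment must be /tʃ/; palato-alveolar /tʃ/ and /ʃ/ become [k] and [s] when no front vowel follows, yielding [k] there.
The one attested form of 'foot', [vɛtʃɛ], shows underlying /vɛtʃ/. Applying the same rule when no front vowel follows gives [vɛko].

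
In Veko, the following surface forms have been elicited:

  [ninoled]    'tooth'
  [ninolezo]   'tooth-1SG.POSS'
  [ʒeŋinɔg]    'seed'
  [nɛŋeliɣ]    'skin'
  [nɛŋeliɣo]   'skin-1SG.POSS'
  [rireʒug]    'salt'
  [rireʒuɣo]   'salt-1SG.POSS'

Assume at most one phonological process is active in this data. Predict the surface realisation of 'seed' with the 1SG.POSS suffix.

[ʒeŋinɔɣo]

'salt' shows [g] ~ [ɣ] at the end of the stem ([rireʒug] vs [rireʒuɣo]).
Compare 'skin', with invariant [ɣ] in [nɛŋeliɣ] and [nɛŋeliɣo]: an analysis with underlying /ɣ/ and a rule producing [g] in isolation would wrongly predict alternation here too.
Therefore /g/ is basic and [ɣ] is derived by intervocalic spirantization (voiced stops become fricatives between vowels).
The one attested form of 'seed', [ʒeŋinɔg], shows underlying /ʒeŋinɔg/. Applying the same rule between vowels gives [ʒeŋinɔɣo].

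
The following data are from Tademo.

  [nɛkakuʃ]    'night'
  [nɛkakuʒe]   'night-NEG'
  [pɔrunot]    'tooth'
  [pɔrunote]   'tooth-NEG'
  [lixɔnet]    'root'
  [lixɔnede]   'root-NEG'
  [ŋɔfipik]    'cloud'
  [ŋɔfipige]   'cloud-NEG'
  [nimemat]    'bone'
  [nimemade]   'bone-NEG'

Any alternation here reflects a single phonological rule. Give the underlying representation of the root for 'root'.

/lixɔned/

The stem for 'root' ends in [t] in [lixɔnet] but [d] in [lixɔnede].
If /t/ were underlying and a rule turned it into [d] before the NEG suffix, 'tooth' would also alternate; but it has [t] in both [pɔrunot] and [pɔrunote].
The alternation reflects word-final obstruent devoicing: voiced obstruents become voiceless word-finally. /d/ is underlying.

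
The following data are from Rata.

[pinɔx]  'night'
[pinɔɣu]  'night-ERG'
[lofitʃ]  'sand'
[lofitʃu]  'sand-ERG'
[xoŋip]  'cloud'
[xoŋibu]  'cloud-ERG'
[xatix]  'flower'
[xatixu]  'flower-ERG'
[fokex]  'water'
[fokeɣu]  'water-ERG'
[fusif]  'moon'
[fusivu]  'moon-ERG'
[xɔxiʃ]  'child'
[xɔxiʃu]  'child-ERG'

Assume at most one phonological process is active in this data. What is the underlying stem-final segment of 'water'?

/ɣ/

The stem for 'water' ends in [x] in [fokex] but [ɣ] in [fokeɣu].
The stem 'flower' ([xatix], [xatixu]) shows [x] unchanged in both environments, so [x] cannot be basic with [ɣ] derived before the ERG suffix.
So /ɣ/ is underlying, and a rule of word-final obstruent devoicing — voiced obstruents become voiceless word-finally — gives [x].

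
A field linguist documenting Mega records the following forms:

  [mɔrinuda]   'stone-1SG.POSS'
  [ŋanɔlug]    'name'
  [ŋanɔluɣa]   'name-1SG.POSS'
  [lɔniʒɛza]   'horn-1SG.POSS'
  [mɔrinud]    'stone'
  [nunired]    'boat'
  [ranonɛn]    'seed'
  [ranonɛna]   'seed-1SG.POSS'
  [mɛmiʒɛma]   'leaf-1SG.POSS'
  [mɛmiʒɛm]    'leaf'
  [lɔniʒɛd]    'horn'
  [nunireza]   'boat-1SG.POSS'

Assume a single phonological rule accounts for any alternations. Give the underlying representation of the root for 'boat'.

/nunirez/

The stem for 'boat' ends in [d] in [nunired] but [z] in [nunireza].
Compare 'stone', with invariant [d] in [mɔrinud] and [mɔrinuda]: an analysis with underlying /d/ and a rule producing [z] before the 1SG.POSS suffix would wrongly predict alternation here too.
The alternation reflects word-final hardening: voiced fricatives become stops word-finally. /z/ is underlying.
So 'boat' = /nunirez/.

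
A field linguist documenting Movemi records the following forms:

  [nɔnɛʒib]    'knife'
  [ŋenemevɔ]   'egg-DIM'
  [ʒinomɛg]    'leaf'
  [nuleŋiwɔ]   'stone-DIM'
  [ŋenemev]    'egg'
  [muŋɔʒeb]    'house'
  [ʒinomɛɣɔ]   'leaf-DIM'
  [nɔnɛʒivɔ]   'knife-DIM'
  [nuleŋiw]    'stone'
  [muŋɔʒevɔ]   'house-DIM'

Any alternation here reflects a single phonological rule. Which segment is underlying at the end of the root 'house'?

'house' shows [b] ~ [v] at the end of the stem ([muŋɔʒeb] vs [muŋɔʒevɔ]).
The stem 'egg' ([ŋenemev], [ŋenemevɔ]) shows [v] unchanged in both environments, so [v] cannot be basic with [b] derived in isolation.
The underlying segment must be /b/; voiced stops become fricatives between vowels, yielding [v] there.

/b/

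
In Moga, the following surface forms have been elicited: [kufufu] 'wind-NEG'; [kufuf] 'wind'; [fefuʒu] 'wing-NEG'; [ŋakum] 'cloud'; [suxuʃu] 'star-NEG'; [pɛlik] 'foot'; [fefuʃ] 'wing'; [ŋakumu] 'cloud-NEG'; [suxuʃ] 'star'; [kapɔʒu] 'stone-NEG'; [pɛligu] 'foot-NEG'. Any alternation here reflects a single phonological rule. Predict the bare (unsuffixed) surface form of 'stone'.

'wing' shows [ʃ] ~ [ʒ] at the end of the stem ([fefuʃ] vs [fefuʒu]).
But 'star' keeps [ʃ] in both environments ([suxuʃ], [suxuʃu]), so there is no rule changing /ʃ/ to [ʒ] before the NEG suffix.
Therefore /ʒ/ is basic and [ʃ] is derived by word-final obstruent devoicing (voiced obstruents become voiceless word-finally).
The one attested form of 'stone', [kapɔʒu], shows underlying /kapɔʒ/. Applying the same rule word-finally gives [kapɔʃ].

[kapɔʃ]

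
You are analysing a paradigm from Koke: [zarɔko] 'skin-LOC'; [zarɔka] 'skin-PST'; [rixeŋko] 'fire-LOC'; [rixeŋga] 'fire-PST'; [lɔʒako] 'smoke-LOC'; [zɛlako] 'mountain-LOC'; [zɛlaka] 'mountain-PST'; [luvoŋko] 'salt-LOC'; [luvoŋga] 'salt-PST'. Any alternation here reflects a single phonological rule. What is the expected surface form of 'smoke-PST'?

[lɔʒaka]

The PST suffix surfaces as [-ga] and [-ka], depending on the final segment of the stem.
The LOC suffix, which begins with [k], is invariant after every stem; so [k] is not altered by any rule here.
The PST suffix is therefore /-ga/ underlyingly, with post-vocalic devoicing: voiced stops become voiceless after a vowel.
After 'smoke', which ends in a vowel, the suffix surfaces as [-ka], giving [lɔʒaka].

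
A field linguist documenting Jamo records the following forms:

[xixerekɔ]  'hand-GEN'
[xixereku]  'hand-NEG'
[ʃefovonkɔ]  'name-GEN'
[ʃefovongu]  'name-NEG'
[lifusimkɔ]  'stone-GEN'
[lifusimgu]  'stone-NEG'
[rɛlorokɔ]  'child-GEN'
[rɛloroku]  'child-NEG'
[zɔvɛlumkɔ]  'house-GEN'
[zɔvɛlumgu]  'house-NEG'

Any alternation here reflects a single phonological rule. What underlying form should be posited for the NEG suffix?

The NEG suffix surfaces as [-gu] and [-ku], depending on the final segment of the stem.
The GEN suffix, which begins with [k], is invariant after every stem; so [k] is not altered by any rule here.
So the underlying form is /-gu/, and voiced stops become voiceless after a vowel.

/-gu/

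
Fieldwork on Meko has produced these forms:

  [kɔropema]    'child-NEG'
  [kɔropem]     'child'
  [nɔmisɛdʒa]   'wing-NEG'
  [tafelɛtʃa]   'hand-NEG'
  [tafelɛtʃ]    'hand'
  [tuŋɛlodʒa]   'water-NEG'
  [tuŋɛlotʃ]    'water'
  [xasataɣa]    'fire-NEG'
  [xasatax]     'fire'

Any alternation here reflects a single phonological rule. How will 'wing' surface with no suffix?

[nɔmisɛtʃ]

In [tuŋɛlodʒa] and [tuŋɛlotʃ] the final segment of 'water' alternates: [dʒ] ~ [tʃ].
But 'hand' keeps [tʃ] in both environments ([tafelɛtʃa], [tafelɛtʃ]), so there is no rule changing /tʃ/ to [dʒ] before the NEG suffix.
So /dʒ/ is underlying, and a rule of word-final obstruent devoicing — voiced obstruents become voiceless word-finally — gives [tʃ].
The one attested form of 'wing', [nɔmisɛdʒa], shows underlying /nɔmisɛdʒ/. Applying the same rule word-finally gives [nɔmisɛtʃ].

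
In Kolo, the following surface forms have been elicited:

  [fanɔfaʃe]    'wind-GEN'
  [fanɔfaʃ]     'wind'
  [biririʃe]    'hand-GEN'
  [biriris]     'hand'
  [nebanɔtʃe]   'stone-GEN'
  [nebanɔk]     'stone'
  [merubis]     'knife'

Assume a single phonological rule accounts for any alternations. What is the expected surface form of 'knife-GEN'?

In [biririʃe] and [biriris] the final segment of 'hand' alternates: [ʃ] ~ [s].
The stem 'wind' ([fanɔfaʃe], [fanɔfaʃ]) shows [ʃ] unchanged in both environments, so [ʃ] cannot be basic with [s] derived in isolation.
Therefore /s/ is basic and [ʃ] is derived by palatalization before a front vowel (/k/ and /s/ become palato-alveolar [tʃ] and [ʃ] before a front vowel).
The one attested form of 'knife', [merubis], shows underlying /merubis/. Applying the same rule before a front vowel gives [merubiʃe].

[merubiʃe]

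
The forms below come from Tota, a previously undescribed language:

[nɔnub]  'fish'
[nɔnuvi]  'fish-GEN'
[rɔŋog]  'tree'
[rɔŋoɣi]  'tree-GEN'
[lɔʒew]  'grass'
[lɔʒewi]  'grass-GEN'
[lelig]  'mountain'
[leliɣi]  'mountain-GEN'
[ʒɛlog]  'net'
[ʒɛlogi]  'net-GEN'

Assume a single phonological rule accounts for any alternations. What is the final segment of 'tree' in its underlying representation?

/ɣ/

In [rɔŋog] and [rɔŋoɣi] the final segment of 'tree' alternates: [g] ~ [ɣ].
Compare 'net', with invariant [g] in [ʒɛlog] and [ʒɛlogi]: an analysis with underlying /g/ and a rule producing [ɣ] before the GEN suffix would wrongly predict alternation here too.
So /ɣ/ is underlying, and a rule of word-final hardening — voiced fricatives become stops word-finally — gives [g].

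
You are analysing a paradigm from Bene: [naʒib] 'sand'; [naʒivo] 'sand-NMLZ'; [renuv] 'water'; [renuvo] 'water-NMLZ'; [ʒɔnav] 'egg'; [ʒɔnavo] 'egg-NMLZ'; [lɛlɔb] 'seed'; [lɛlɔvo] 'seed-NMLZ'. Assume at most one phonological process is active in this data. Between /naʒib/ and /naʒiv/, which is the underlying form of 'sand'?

'sand' shows [b] ~ [v] at the end of the stem ([naʒib] vs [naʒivo]).
If /v/ were underlying and a rule turned it into [b] in isolation, 'water' would also alternate; but it has [v] in both [renuv] and [renuvo].
Therefore /b/ is basic and [v] is derived by intervocalic spirantization (voiced stops become fricatives between vowels).

/naʒib/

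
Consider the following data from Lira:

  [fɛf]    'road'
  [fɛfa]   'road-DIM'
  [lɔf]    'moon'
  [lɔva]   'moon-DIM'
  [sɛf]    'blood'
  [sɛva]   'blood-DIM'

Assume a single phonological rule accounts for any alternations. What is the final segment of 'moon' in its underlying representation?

The root 'moon' surfaces as [lɔf] and [lɔva], with a stem-final [f] ~ [v] alternation.
Compare 'road', with invariant [f] in [fɛf] and [fɛfa]: an analysis with underlying /f/ and a rule producing [v] before the DIM suffix would wrongly predict alternation here too.
Therefore /v/ is basic and [f] is derived by word-final obstruent devoicing (voiced obstruents become voiceless word-finally).

/v/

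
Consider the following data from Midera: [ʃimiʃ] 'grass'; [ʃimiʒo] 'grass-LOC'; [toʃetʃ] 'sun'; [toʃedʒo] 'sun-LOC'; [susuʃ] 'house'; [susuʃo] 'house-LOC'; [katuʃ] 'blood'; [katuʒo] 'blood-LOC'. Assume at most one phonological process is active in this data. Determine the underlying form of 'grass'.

The stem for 'grass' ends in [ʃ] in [ʃimiʃ] but [ʒ] in [ʃimiʒo].
Compare 'house', with invariant [ʃ] in [susuʃ] and [susuʃo]: an analysis with underlying /ʃ/ and a rule producing [ʒ] before the LOC suffix would wrongly predict alternation here too.
So /ʒ/ is underlying, and a rule of word-final obstruent devoicing — voiced obstruents become voiceless word-finally — gives [ʃ].
Hence 'grass' is /ʃimiʒ/ underlyingly.

/ʃimiʒ/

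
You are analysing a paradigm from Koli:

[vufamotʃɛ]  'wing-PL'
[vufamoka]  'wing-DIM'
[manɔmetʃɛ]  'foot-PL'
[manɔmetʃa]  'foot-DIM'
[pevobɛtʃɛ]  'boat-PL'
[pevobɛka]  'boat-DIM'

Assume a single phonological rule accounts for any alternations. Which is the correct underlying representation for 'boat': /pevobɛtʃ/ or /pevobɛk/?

'boat' shows [tʃ] ~ [k] at the end of the stem ([pevobɛtʃɛ] vs [pevobɛka]).
If /tʃ/ were underlying and a rule turned it into [k] before the DIM suffix, 'foot' would also alternate; but it has [tʃ] in both [manɔmetʃɛ] and [manɔmetʃa].
So /k/ is underlying, and a rule of palatalization before a front vowel — /k/ becomes palato-alveolar [tʃ] before a front vowel — gives [tʃ].

/pevobɛk/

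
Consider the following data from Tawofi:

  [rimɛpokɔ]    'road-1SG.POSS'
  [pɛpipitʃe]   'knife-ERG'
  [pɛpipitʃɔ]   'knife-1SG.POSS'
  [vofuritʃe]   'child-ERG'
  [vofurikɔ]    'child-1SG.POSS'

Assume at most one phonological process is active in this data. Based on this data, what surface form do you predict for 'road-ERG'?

[rimɛpotʃe]

The stem for 'child' ends in [tʃ] in [vofuritʃe] but [k] in [vofurikɔ].
But 'knife' keeps [tʃ] in both environments ([pɛpipitʃe], [pɛpipitʃɔ]), so there is no rule changing /tʃ/ to [k] before the 1SG.POSS suffix.
The alternation reflects palatalization before a front vowel: /k/ becomes palato-alveolar [tʃ] before a front vowel. /k/ is underlying.
The one attested form of 'road', [rimɛpokɔ], shows underlying /rimɛpok/. Applying the same rule before a front vowel gives [rimɛpotʃe].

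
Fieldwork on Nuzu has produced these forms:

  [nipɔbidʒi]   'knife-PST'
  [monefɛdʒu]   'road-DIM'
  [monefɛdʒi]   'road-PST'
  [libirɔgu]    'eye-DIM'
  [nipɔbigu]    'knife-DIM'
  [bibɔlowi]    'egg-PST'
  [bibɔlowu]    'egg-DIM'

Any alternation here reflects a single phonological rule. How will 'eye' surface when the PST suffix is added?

The root 'knife' surfaces as [nipɔbidʒi] and [nipɔbigu], with a stem-final [dʒ] ~ [g] alternation.
If /dʒ/ were underlying and a rule turned it into [g] before the DIM suffix, 'road' would also alternate; but it has [dʒ] in both [monefɛdʒi] and [monefɛdʒu].
Therefore /g/ is basic and [dʒ] is derived by palatalization before a front vowel (/g/ becomes palato-alveolar [dʒ] before a front vowel).
From [libirɔgu] the stem 'eye' is /libirɔg/; before a front vowel this yields [libirɔdʒi].

[libirɔdʒi]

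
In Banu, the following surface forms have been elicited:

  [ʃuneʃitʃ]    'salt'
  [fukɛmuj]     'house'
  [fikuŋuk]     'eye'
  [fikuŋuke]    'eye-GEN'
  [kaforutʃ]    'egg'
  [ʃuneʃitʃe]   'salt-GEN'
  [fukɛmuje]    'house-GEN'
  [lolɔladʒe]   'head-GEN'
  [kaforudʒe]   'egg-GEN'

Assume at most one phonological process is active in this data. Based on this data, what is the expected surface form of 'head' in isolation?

[lolɔlatʃ]

In [kaforutʃ] and [kaforudʒe] the final segment of 'egg' alternates: [tʃ] ~ [dʒ].
The stem 'salt' ([ʃuneʃitʃ], [ʃuneʃitʃe]) shows [tʃ] unchanged in both environments, so [tʃ] cannot be basic with [dʒ] derived before the GEN suffix.
So /dʒ/ is underlying, and a rule of word-final obstruent devoicing — voiced obstruents become voiceless word-finally — gives [tʃ].
From [lolɔladʒe] the stem 'head' is /lolɔladʒ/; word-finally this yields [lolɔlatʃ].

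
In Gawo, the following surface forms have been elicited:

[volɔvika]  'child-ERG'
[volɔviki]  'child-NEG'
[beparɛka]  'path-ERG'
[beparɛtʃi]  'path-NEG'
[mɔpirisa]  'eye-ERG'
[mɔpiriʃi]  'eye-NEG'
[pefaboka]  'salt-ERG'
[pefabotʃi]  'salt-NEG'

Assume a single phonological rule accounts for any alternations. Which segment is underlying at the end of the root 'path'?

The root 'path' surfaces as [beparɛka] and [beparɛtʃi], with a stem-final [k] ~ [tʃ] alternation.
Compare 'child', with invariant [k] in [volɔvika] and [volɔviki]: an analysis with underlying /k/ and a rule producing [tʃ] before the NEG suffix would wrongly predict alternation here too.
The underlying segment must be /tʃ/; palato-alveolar /tʃ/ and /ʃ/ become [k] and [s] when no front vowel follows, yielding [k] there.

/tʃ/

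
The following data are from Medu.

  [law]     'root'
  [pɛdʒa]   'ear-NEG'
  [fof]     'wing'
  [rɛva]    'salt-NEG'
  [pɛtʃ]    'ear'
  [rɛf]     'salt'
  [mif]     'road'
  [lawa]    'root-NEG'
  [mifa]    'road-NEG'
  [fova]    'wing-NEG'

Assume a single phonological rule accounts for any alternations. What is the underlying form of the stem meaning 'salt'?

'salt' shows [f] ~ [v] at the end of the stem ([rɛf] vs [rɛva]).
If /f/ were underlying and a rule turned it into [v] before the NEG suffix, 'road' would also alternate; but it has [f] in both [mif] and [mifa].
Therefore /v/ is basic and [f] is derived by word-final obstruent devoicing (voiced obstruents become voiceless word-finally).

/rɛv/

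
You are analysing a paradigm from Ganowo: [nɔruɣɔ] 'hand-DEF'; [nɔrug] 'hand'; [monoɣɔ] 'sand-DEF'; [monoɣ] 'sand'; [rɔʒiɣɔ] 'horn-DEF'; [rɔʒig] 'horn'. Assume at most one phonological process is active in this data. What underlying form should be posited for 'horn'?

In [rɔʒiɣɔ] and [rɔʒig] the final segment of 'horn' alternates: [ɣ] ~ [g].
If /ɣ/ were underlying and a rule turned it into [g] in isolation, 'sand' would also alternate; but it has [ɣ] in both [monoɣɔ] and [monoɣ].
The alternation reflects intervocalic spirantization: voiced stops become fricatives between vowels. /g/ is underlying.

/rɔʒig/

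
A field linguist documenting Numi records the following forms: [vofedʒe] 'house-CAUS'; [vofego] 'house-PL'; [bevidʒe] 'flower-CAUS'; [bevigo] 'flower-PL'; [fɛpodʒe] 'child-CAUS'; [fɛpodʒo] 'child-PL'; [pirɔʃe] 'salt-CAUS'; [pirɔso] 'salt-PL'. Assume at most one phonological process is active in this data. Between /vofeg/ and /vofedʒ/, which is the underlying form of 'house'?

/vofeg/

The stem for 'house' ends in [dʒ] in [vofedʒe] but [g] in [vofego].
Compare 'child', with invariant [dʒ] in [fɛpodʒe] and [fɛpodʒo]: an analysis with underlying /dʒ/ and a rule producing [g] before the PL suffix would wrongly predict alternation here too.
So /g/ is underlying, and a rule of palatalization before a front vowel — /g/ and /s/ become palato-alveolar [dʒ] and [ʃ] before a front vowel — gives [dʒ].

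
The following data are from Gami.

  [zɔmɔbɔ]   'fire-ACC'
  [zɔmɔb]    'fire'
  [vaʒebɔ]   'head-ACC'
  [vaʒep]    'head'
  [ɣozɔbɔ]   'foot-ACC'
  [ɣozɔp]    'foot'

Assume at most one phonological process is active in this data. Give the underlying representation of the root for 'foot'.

'foot' shows [b] ~ [p] at the end of the stem ([ɣozɔbɔ] vs [ɣozɔp]).
But 'fire' keeps [b] in both environments ([zɔmɔbɔ], [zɔmɔb]), so there is no rule changing /b/ to [p] in isolation.
Therefore /p/ is basic and [b] is derived by intervocalic voicing (voiceless stops become voiced between vowels).

/ɣozɔp/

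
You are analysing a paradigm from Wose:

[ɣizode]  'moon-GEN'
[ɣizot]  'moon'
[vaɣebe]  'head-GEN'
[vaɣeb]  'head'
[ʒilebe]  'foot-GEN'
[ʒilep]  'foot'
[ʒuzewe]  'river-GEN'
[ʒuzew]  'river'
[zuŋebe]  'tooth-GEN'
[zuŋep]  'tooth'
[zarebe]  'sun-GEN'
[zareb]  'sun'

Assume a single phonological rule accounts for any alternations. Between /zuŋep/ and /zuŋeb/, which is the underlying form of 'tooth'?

'tooth' shows [b] ~ [p] at the end of the stem ([zuŋebe] vs [zuŋep]).
Compare 'sun', with invariant [b] in [zarebe] and [zareb]: an analysis with underlying /b/ and a rule producing [p] in isolation would wrongly predict alternation here too.
The alternation reflects intervocalic voicing: voiceless stops become voiced between vowels. /p/ is underlying.

/zuŋep/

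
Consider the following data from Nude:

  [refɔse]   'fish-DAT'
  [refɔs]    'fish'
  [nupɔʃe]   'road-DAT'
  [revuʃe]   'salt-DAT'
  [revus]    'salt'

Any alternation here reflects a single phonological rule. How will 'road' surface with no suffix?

[nupɔs]

The root 'salt' surfaces as [revuʃe] and [revus], with a stem-final [ʃ] ~ [s] alternation.
Compare 'fish', with invariant [s] in [refɔse] and [refɔs]: an analysis with underlying /s/ and a rule producing [ʃ] before the DAT suffix would wrongly predict alternation here too.
Therefore /ʃ/ is basic and [s] is derived by depalatalization (palato-alveolar /ʃ/ becomes [s] when no front vowel follows).
The one attested form of 'road', [nupɔʃe], shows underlying /nupɔʃ/. Applying the same rule when no front vowel follows gives [nupɔs].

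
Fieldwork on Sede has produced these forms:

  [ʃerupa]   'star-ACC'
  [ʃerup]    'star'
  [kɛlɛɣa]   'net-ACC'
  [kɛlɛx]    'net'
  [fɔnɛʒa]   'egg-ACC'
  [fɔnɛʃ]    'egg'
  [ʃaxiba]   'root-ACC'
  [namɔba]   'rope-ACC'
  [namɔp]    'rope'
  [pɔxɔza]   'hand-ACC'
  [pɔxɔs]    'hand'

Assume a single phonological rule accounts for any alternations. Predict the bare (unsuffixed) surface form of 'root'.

'rope' shows [b] ~ [p] at the end of the stem ([namɔba] vs [namɔp]).
But 'star' keeps [p] in both environments ([ʃerupa], [ʃerup]), so there is no rule changing /p/ to [b] before the ACC suffix.
So /b/ is underlying, and a rule of word-final obstruent devoicing — voiced obstruents become voiceless word-finally — gives [p].
From [ʃaxiba] the stem 'root' is /ʃaxib/; word-finally this yields [ʃaxip].

[ʃaxip]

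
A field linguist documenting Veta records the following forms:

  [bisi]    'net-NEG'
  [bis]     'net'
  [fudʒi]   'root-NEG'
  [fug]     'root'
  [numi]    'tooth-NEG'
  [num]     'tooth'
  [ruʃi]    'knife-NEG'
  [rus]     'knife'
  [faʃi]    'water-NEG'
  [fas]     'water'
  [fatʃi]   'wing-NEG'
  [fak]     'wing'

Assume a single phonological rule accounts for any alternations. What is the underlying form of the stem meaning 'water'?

/faʃ/

The root 'water' surfaces as [faʃi] and [fas], with a stem-final [ʃ] ~ [s] alternation.
Compare 'net', with invariant [s] in [bisi] and [bis]: an analysis with underlying /s/ and a rule producing [ʃ] before the NEG suffix would wrongly predict alternation here too.
The underlying segment must be /ʃ/; palato-alveolar /tʃ/, /dʒ/ and /ʃ/ become [k], [g] and [s] when no front vowel follows, yielding [s] there.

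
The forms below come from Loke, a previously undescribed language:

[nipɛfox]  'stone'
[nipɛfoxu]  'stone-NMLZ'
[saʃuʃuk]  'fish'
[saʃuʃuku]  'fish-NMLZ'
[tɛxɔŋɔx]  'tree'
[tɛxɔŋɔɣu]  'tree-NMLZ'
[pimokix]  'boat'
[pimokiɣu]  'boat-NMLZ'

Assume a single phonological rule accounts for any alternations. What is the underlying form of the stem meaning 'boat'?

/pimokiɣ/

'boat' shows [x] ~ [ɣ] at the end of the stem ([pimokix] vs [pimokiɣu]).
If /x/ were underlying and a rule turned it into [ɣ] before the NMLZ suffix, 'stone' would also alternate; but it has [x] in both [nipɛfox] and [nipɛfoxu].
The underlying segment must be /ɣ/; voiced obstruents become voiceless word-finally, yielding [x] there.
Hence 'boat' is /pimokiɣ/ underlyingly.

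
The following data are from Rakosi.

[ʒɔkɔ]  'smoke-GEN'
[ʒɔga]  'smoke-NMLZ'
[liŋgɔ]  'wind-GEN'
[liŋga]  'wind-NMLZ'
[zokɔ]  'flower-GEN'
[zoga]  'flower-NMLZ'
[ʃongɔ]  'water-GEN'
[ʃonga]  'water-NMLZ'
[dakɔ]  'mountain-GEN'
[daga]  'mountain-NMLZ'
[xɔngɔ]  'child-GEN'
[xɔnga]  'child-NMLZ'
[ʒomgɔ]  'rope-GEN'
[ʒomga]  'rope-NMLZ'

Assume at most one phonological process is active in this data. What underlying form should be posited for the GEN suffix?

The GEN morpheme has two allomorphs, [-gɔ] and [-kɔ].
By contrast the NMLZ suffix keeps its initial [g] throughout — that segment must be underlying.
So the underlying form is /-kɔ/, and voiceless stops become voiced after a nasal.

/-kɔ/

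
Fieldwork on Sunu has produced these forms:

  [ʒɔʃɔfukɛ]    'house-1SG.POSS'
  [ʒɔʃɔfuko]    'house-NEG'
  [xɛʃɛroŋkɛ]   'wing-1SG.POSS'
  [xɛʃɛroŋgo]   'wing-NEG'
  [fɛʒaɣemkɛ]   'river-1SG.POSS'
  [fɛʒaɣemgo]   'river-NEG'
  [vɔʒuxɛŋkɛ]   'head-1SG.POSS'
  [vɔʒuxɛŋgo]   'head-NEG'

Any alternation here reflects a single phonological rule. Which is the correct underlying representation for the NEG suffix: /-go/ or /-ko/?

The NEG suffix surfaces as [-go] and [-ko], depending on the final segment of the stem.
The 1SG.POSS suffix, which begins with [k], is invariant after every stem; so [k] is not altered by any rule here.
So the underlying form is /-go/, and voiced stops become voiceless after a vowel.

/-go/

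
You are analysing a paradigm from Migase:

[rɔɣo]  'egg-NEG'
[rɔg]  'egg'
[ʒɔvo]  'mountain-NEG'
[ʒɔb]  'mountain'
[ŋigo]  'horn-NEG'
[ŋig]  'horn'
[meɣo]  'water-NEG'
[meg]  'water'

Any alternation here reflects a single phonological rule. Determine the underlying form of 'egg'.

/rɔɣ/

The stem for 'egg' ends in [ɣ] in [rɔɣo] but [g] in [rɔg].
The stem 'horn' ([ŋigo], [ŋig]) shows [g] unchanged in both environments, so [g] cannot be basic with [ɣ] derived before the NEG suffix.
The alternation reflects word-final hardening: voiced fricatives become stops word-finally. /ɣ/ is underlying.
The underlying form of 'egg' is therefore /rɔɣ/.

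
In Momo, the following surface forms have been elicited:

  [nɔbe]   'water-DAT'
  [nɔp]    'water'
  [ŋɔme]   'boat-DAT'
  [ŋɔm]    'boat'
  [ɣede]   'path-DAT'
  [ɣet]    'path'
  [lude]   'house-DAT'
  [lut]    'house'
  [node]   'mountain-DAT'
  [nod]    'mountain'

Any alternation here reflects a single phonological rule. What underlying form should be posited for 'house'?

The root 'house' surfaces as [lude] and [lut], with a stem-final [d] ~ [t] alternation.
But 'mountain' keeps [d] in both environments ([node], [nod]), so there is no rule changing /d/ to [t] in isolation.
Therefore /t/ is basic and [d] is derived by intervocalic voicing (voiceless stops become voiced between vowels).

/lut/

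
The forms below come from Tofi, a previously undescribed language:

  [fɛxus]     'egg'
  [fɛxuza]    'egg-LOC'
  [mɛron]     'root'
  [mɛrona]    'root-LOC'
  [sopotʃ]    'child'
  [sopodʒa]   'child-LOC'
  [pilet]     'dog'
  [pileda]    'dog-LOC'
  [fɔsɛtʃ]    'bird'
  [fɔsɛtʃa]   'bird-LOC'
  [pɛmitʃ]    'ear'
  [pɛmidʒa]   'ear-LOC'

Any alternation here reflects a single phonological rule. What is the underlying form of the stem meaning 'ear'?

In [pɛmitʃ] and [pɛmidʒa] the final segment of 'ear' alternates: [tʃ] ~ [dʒ].
The stem 'bird' ([fɔsɛtʃ], [fɔsɛtʃa]) shows [tʃ] unchanged in both environments, so [tʃ] cannot be basic with [dʒ] derived before the LOC suffix.
Therefore /dʒ/ is basic and [tʃ] is derived by word-final obstruent devoicing (voiced obstruents become voiceless word-finally).

/pɛmidʒ/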